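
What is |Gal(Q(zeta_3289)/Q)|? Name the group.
|Gal(Q(zeta_3289)/Q)| = phi(3289) = 2640; group ≅ (Z/3289Z)^* ≅ Z/10Z × Z/12Z × Z/22Z

The n-th cyclotomic polynomial Φ_3289(x) is the minimal polynomial of zeta_3289 over Q and has degree phi(3289) = 2640. So Q(zeta_3289) is a degree-2640 Galois extension with Galois group (Z/3289Z)^*. By CRT, (Z/3289Z)^* ≅ (Z/11Z)^* × (Z/13Z)^* × (Z/23Z)^*. Each prime-power unit group is (Z/11Z)^* ≅ Z/10Z; (Z/13Z)^* ≅ Z/12Z; (Z/23Z)^* ≅ Z/22Z. Hence Gal(Q(zeta_3289)/Q) ≅ Z/10Z × Z/12Z × Z/22Z.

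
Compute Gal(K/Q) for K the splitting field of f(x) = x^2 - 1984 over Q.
Gal(K/Q) = Z/2Z (cyclic of order 2)

x^2 - 1984 is irreducible over Q since 1984 is not a rational square. The splitting field Q(sqrt(1984)) has degree 2 over Q, and its unique nontrivial automorphism is sqrt(1984) ↦ -sqrt(1984). Hence Gal(Q(sqrt(1984))/Q) = Z/2Z.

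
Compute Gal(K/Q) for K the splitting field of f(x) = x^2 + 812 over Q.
Gal(K/Q) = Z/2Z (cyclic of order 2)

x^2 + 812 is irreducible over Q since -812 is not a rational square. The splitting field Q(sqrt(-812)) has degree 2 over Q, and its unique nontrivial automorphism is sqrt(-812) ↦ -sqrt(-812). Hence Gal(Q(sqrt(-812))/Q) = Z/2Z.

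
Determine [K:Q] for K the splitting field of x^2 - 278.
[K:Q] = 2

The polynomial x^2 - 278 is irreducible over Q since 278 is not a perfect square. Its splitting field is Q(sqrt(278)), which has degree 2 over Q.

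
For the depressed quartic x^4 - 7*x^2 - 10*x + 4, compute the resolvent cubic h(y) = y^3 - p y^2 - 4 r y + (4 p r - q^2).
h(y) = y^3 + 7*y^2 - 16*y - 212

Identify coefficients: p = -7, q = -10, r = 4.
Plug into h(y) = y^3 - p y^2 - 4 r y + (4 p r - q^2):
  h(y) = y^3 - (-7) y^2 - 4*(4) y + (4*(-7)*(4) - (-10)^2)
       = y^3 + (7) y^2 + (-16) y + (-212).
Simplifying: h(y) = y^3 + 7*y^2 - 16*y - 212.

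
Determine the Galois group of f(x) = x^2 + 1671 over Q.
Gal(K/Q) = Z/2Z (cyclic of order 2)

x^2 + 1671 is irreducible over Q since -1671 is not a rational square. The splitting field Q(sqrt(-1671)) has degree 2 over Q, and its unique nontrivial automorphism is sqrt(-1671) ↦ -sqrt(-1671). Hence Gal(Q(sqrt(-1671))/Q) = Z/2Z.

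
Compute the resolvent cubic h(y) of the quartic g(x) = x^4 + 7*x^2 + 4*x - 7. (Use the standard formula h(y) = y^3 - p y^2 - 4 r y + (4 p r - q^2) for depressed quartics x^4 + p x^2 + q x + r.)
h(y) = y^3 - 7*y^2 + 28*y - 212

Identify coefficients: p = 7, q = 4, r = -7.
Plug into h(y) = y^3 - p y^2 - 4 r y + (4 p r - q^2):
  h(y) = y^3 - (7) y^2 - 4*(-7) y + (4*(7)*(-7) - (4)^2)
       = y^3 + (-7) y^2 + (28) y + (-212).
Simplifying: h(y) = y^3 - 7*y^2 + 28*y - 212.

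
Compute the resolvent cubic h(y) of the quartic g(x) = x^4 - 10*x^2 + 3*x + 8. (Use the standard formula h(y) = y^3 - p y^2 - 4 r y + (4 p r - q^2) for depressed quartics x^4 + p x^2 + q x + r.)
h(y) = y^3 + 10*y^2 - 32*y - 329

Identify coefficients: p = -10, q = 3, r = 8.
Plug into h(y) = y^3 - p y^2 - 4 r y + (4 p r - q^2):
  h(y) = y^3 - (-10) y^2 - 4*(8) y + (4*(-10)*(8) - (3)^2)
       = y^3 + (10) y^2 + (-32) y + (-329).
Simplifying: h(y) = y^3 + 10*y^2 - 32*y - 329.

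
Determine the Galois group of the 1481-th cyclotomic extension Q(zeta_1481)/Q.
|Gal(Q(zeta_1481)/Q)| = phi(1481) = 1480; group ≅ (Z/1481Z)^* ≅ Z/1480Z

The n-th cyclotomic polynomial Φ_1481(x) is the minimal polynomial of zeta_1481 over Q and has degree phi(1481) = 1480. So Q(zeta_1481) is a degree-1480 Galois extension with Galois group (Z/1481Z)^*. (Z/1481Z)^* is cyclic since 1481 is an odd prime power (or 4). Hence Gal(Q(zeta_1481)/Q) ≅ Z/1480Z.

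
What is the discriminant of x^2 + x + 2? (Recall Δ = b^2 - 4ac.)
Δ = -7

For a quadratic a x^2 + b x + c the discriminant is Δ = b^2 - 4ac = (1)^2 - 4*(1)*(2) = 1 - (8) = -7.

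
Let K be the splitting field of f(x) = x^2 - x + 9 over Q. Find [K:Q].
[K:Q] = 2

The discriminant of x^2 + (-1)*x + (9) is b^2 - 4c = 1 - (36) = -35. Since -35 is not a perfect square in Q, the polynomial is irreducible over Q. Its two roots generate a degree-2 extension, so [K:Q] = 2.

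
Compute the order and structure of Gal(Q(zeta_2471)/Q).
|Gal(Q(zeta_2471)/Q)| = phi(2471) = 2112; group ≅ (Z/2471Z)^* ≅ Z/6Z × Z/352Z

The n-th cyclotomic polynomial Φ_2471(x) is the minimal polynomial of zeta_2471 over Q and has degree phi(2471) = 2112. So Q(zeta_2471) is a degree-2112 Galois extension with Galois group (Z/2471Z)^*. By CRT, (Z/2471Z)^* ≅ (Z/7Z)^* × (Z/353Z)^*. Each prime-power unit group is (Z/7Z)^* ≅ Z/6Z; (Z/353Z)^* ≅ Z/352Z. Hence Gal(Q(zeta_2471)/Q) ≅ Z/6Z × Z/352Z.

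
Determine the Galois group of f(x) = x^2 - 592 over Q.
Gal(K/Q) = Z/2Z (cyclic of order 2)

x^2 - 592 is irreducible over Q since 592 is not a rational square. The splitting field Q(sqrt(592)) has degree 2 over Q, and its unique nontrivial automorphism is sqrt(592) ↦ -sqrt(592). Hence Gal(Q(sqrt(592))/Q) = Z/2Z.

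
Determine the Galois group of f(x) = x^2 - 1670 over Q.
Gal(K/Q) = Z/2Z (cyclic of order 2)

x^2 - 1670 is irreducible over Q since 1670 is not a rational square. The splitting field Q(sqrt(1670)) has degree 2 over Q, and its unique nontrivial automorphism is sqrt(1670) ↦ -sqrt(1670). Hence Gal(Q(sqrt(1670))/Q) = Z/2Z.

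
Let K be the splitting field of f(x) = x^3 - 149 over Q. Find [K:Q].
[K:Q] = 6

x^3 - 149 has one real root r = 149^(1/3) and two complex roots r*zeta_3, r*zeta_3^2 where zeta_3 = e^(2*pi*i/3). The splitting field is Q(r, zeta_3). [Q(r):Q] = 3 and [Q(zeta_3):Q] = 2 with gcd = 1, so [Q(r, zeta_3):Q] = 3 * 2 = 6.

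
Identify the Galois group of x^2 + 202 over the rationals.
Gal(K/Q) = Z/2Z (cyclic of order 2)

x^2 + 202 is irreducible over Q since -202 is not a rational square. The splitting field Q(sqrt(-202)) has degree 2 over Q, and its unique nontrivial automorphism is sqrt(-202) ↦ -sqrt(-202). Hence Gal(Q(sqrt(-202))/Q) = Z/2Z.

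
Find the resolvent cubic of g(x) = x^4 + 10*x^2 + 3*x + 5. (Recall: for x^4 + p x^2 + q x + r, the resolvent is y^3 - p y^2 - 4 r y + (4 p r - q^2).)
h(y) = y^3 - 10*y^2 - 20*y + 191

Identify coefficients: p = 10, q = 3, r = 5.
Plug into h(y) = y^3 - p y^2 - 4 r y + (4 p r - q^2):
  h(y) = y^3 - (10) y^2 - 4*(5) y + (4*(10)*(5) - (3)^2)
       = y^3 + (-10) y^2 + (-20) y + (191).
Simplifying: h(y) = y^3 - 10*y^2 - 20*y + 191.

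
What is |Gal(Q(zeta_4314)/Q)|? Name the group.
|Gal(Q(zeta_4314)/Q)| = phi(4314) = 1436; group ≅ (Z/4314Z)^* ≅ Z/2Z × Z/718Z

The n-th cyclotomic polynomial Φ_4314(x) is the minimal polynomial of zeta_4314 over Q and has degree phi(4314) = 1436. So Q(zeta_4314) is a degree-1436 Galois extension with Galois group (Z/4314Z)^*. By CRT, (Z/4314Z)^* ≅ (Z/2Z)^* × (Z/3Z)^* × (Z/719Z)^*. Each prime-power unit group is (Z/2Z)^* ≅ trivial group (order 1); (Z/3Z)^* ≅ Z/2Z; (Z/719Z)^* ≅ Z/718Z. Hence Gal(Q(zeta_4314)/Q) ≅ Z/2Z × Z/718Z.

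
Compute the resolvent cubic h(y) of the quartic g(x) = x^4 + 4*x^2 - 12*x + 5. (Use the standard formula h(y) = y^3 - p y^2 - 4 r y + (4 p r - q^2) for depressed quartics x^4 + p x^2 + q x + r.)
h(y) = y^3 - 4*y^2 - 20*y - 64

Identify coefficients: p = 4, q = -12, r = 5.
Plug into h(y) = y^3 - p y^2 - 4 r y + (4 p r - q^2):
  h(y) = y^3 - (4) y^2 - 4*(5) y + (4*(4)*(5) - (-12)^2)
       = y^3 + (-4) y^2 + (-20) y + (-64).
Simplifying: h(y) = y^3 - 4*y^2 - 20*y - 64.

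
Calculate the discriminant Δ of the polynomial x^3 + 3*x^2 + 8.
Δ = -2592

For x^3 + a x^2 + b x + c the discriminant is Δ = 18 a b c - 4 a^3 c + a^2 b^2 - 4 b^3 - 27 c^2.
Plug a = 3, b = 0, c = 8:
  18*(3)*(0)*(8) - 4*(3)^3*(8) + (3)^2*(0)^2 - 4*(0)^3 - 27*(8)^2
  = 0 + (-864) + 0 + (0) + (-1728)
  = -2592.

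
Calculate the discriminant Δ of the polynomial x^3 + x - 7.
Δ = -1327

For a depressed cubic x^3 + p x + q the discriminant is Δ = -4 p^3 - 27 q^2 = -4*(1)^3 - 27*(-7)^2 = -4 - 1323 = -1327.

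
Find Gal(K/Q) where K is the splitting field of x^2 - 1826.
Gal(K/Q) = Z/2Z (cyclic of order 2)

x^2 - 1826 is irreducible over Q since 1826 is not a rational square. The splitting field Q(sqrt(1826)) has degree 2 over Q, and its unique nontrivial automorphism is sqrt(1826) ↦ -sqrt(1826). Hence Gal(Q(sqrt(1826))/Q) = Z/2Z.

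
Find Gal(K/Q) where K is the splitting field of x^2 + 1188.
Gal(K/Q) = Z/2Z (cyclic of order 2)

x^2 + 1188 is irreducible over Q since -1188 is not a rational square. The splitting field Q(sqrt(-1188)) has degree 2 over Q, and its unique nontrivial automorphism is sqrt(-1188) ↦ -sqrt(-1188). Hence Gal(Q(sqrt(-1188))/Q) = Z/2Z.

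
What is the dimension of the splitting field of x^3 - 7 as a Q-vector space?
[K:Q] = 6

x^3 - 7 has one real root r = 7^(1/3) and two complex roots r*zeta_3, r*zeta_3^2 where zeta_3 = e^(2*pi*i/3). The splitting field is Q(r, zeta_3). [Q(r):Q] = 3 and [Q(zeta_3):Q] = 2 with gcd = 1, so [Q(r, zeta_3):Q] = 3 * 2 = 6.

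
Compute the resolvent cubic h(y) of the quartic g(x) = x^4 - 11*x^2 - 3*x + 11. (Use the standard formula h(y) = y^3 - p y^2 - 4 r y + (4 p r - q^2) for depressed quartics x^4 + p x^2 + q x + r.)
h(y) = y^3 + 11*y^2 - 44*y - 493

Identify coefficients: p = -11, q = -3, r = 11.
Plug into h(y) = y^3 - p y^2 - 4 r y + (4 p r - q^2):
  h(y) = y^3 - (-11) y^2 - 4*(11) y + (4*(-11)*(11) - (-3)^2)
       = y^3 + (11) y^2 + (-44) y + (-493).
Simplifying: h(y) = y^3 + 11*y^2 - 44*y - 493.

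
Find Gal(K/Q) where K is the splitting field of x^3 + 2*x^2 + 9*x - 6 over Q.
Gal(K/Q) = S_3 (symmetric group of order 6)

Compute the discriminant of x^3 + (2)*x^2 + (9)*x + (-6): Δ = -5316. Since Δ is not a rational square, the Galois group is not contained in A_3; it must be the full S_3 (irreducibility of the cubic rules out anything smaller).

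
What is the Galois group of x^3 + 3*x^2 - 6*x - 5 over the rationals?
Gal(K/Q) = S_3 (symmetric group of order 6)

Compute the discriminant of x^3 + (3)*x^2 + (-6)*x + (-5): Δ = 2673. Since Δ is not a rational square, the Galois group is not contained in A_3; it must be the full S_3 (irreducibility of the cubic rules out anything smaller).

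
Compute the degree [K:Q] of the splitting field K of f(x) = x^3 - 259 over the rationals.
[K:Q] = 6

x^3 - 259 has one real root r = 259^(1/3) and two complex roots r*zeta_3, r*zeta_3^2 where zeta_3 = e^(2*pi*i/3). The splitting field is Q(r, zeta_3). [Q(r):Q] = 3 and [Q(zeta_3):Q] = 2 with gcd = 1, so [Q(r, zeta_3):Q] = 3 * 2 = 6.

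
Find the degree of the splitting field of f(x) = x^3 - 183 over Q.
[K:Q] = 6

x^3 - 183 has one real root r = 183^(1/3) and two complex roots r*zeta_3, r*zeta_3^2 where zeta_3 = e^(2*pi*i/3). The splitting field is Q(r, zeta_3). [Q(r):Q] = 3 and [Q(zeta_3):Q] = 2 with gcd = 1, so [Q(r, zeta_3):Q] = 3 * 2 = 6.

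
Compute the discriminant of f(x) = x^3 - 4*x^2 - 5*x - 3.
Δ = -1191

For x^3 + a x^2 + b x + c the discriminant is Δ = 18 a b c - 4 a^3 c + a^2 b^2 - 4 b^3 - 27 c^2.
Plug a = -4, b = -5, c = -3:
  18*(-4)*(-5)*(-3) - 4*(-4)^3*(-3) + (-4)^2*(-5)^2 - 4*(-5)^3 - 27*(-3)^2
  = -1080 + (-768) + 400 + (500) + (-243)
  = -1191.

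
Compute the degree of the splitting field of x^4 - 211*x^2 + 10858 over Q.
[K:Q] = 4

f factors as (x^2 - 122)(x^2 - 89); the splitting field is K = Q(sqrt(122), sqrt(89)). Since 122, 89, and 10858 are all non-squares in Q, the three subfields Q(sqrt(122)), Q(sqrt(89)), Q(sqrt(10858)) are distinct degree-2 extensions, so [K:Q] = 4 (Klein four Galois group).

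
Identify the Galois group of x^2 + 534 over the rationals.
Gal(K/Q) = Z/2Z (cyclic of order 2)

x^2 + 534 is irreducible over Q since -534 is not a rational square. The splitting field Q(sqrt(-534)) has degree 2 over Q, and its unique nontrivial automorphism is sqrt(-534) ↦ -sqrt(-534). Hence Gal(Q(sqrt(-534))/Q) = Z/2Z.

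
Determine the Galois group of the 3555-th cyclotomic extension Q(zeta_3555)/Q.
|Gal(Q(zeta_3555)/Q)| = phi(3555) = 1872; group ≅ (Z/3555Z)^* ≅ Z/4Z × Z/6Z × Z/78Z

The n-th cyclotomic polynomial Φ_3555(x) is the minimal polynomial of zeta_3555 over Q and has degree phi(3555) = 1872. So Q(zeta_3555) is a degree-1872 Galois extension with Galois group (Z/3555Z)^*. By CRT, (Z/3555Z)^* ≅ (Z/9Z)^* × (Z/5Z)^* × (Z/79Z)^*. Each prime-power unit group is (Z/9Z)^* ≅ Z/6Z; (Z/5Z)^* ≅ Z/4Z; (Z/79Z)^* ≅ Z/78Z. Hence Gal(Q(zeta_3555)/Q) ≅ Z/4Z × Z/6Z × Z/78Z.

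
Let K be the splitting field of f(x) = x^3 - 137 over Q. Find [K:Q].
[K:Q] = 6

x^3 - 137 has one real root r = 137^(1/3) and two complex roots r*zeta_3, r*zeta_3^2 where zeta_3 = e^(2*pi*i/3). The splitting field is Q(r, zeta_3). [Q(r):Q] = 3 and [Q(zeta_3):Q] = 2 with gcd = 1, so [Q(r, zeta_3):Q] = 3 * 2 = 6.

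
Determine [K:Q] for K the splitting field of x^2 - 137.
[K:Q] = 2

The polynomial x^2 - 137 is irreducible over Q since 137 is not a perfect square. Its splitting field is Q(sqrt(137)), which has degree 2 over Q.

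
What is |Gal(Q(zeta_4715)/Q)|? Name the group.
|Gal(Q(zeta_4715)/Q)| = phi(4715) = 3520; group ≅ (Z/4715Z)^* ≅ Z/4Z × Z/22Z × Z/40Z

The n-th cyclotomic polynomial Φ_4715(x) is the minimal polynomial of zeta_4715 over Q and has degree phi(4715) = 3520. So Q(zeta_4715) is a degree-3520 Galois extension with Galois group (Z/4715Z)^*. By CRT, (Z/4715Z)^* ≅ (Z/5Z)^* × (Z/23Z)^* × (Z/41Z)^*. Each prime-power unit group is (Z/5Z)^* ≅ Z/4Z; (Z/23Z)^* ≅ Z/22Z; (Z/41Z)^* ≅ Z/40Z. Hence Gal(Q(zeta_4715)/Q) ≅ Z/4Z × Z/22Z × Z/40Z.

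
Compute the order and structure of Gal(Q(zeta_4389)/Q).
|Gal(Q(zeta_4389)/Q)| = phi(4389) = 2160; group ≅ (Z/4389Z)^* ≅ Z/2Z × Z/6Z × Z/10Z × Z/18Z

The n-th cyclotomic polynomial Φ_4389(x) is the minimal polynomial of zeta_4389 over Q and has degree phi(4389) = 2160. So Q(zeta_4389) is a degree-2160 Galois extension with Galois group (Z/4389Z)^*. By CRT, (Z/4389Z)^* ≅ (Z/3Z)^* × (Z/7Z)^* × (Z/11Z)^* × (Z/19Z)^*. Each prime-power unit group is (Z/3Z)^* ≅ Z/2Z; (Z/7Z)^* ≅ Z/6Z; (Z/11Z)^* ≅ Z/10Z; (Z/19Z)^* ≅ Z/18Z. Hence Gal(Q(zeta_4389)/Q) ≅ Z/2Z × Z/6Z × Z/10Z × Z/18Z.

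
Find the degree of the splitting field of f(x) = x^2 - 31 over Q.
[K:Q] = 2

The polynomial x^2 - 31 is irreducible over Q since 31 is not a perfect square. Its splitting field is Q(sqrt(31)), which has degree 2 over Q.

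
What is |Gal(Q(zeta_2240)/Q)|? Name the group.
|Gal(Q(zeta_2240)/Q)| = phi(2240) = 768; group ≅ (Z/2240Z)^* ≅ Z/2Z × Z/4Z × Z/6Z × Z/16Z

The n-th cyclotomic polynomial Φ_2240(x) is the minimal polynomial of zeta_2240 over Q and has degree phi(2240) = 768. So Q(zeta_2240) is a degree-768 Galois extension with Galois group (Z/2240Z)^*. By CRT, (Z/2240Z)^* ≅ (Z/64Z)^* × (Z/5Z)^* × (Z/7Z)^*. Each prime-power unit group is (Z/64Z)^* ≅ Z/2Z × Z/16Z; (Z/5Z)^* ≅ Z/4Z; (Z/7Z)^* ≅ Z/6Z. Hence Gal(Q(zeta_2240)/Q) ≅ Z/2Z × Z/4Z × Z/6Z × Z/16Z.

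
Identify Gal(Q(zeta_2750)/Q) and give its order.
|Gal(Q(zeta_2750)/Q)| = phi(2750) = 1000; group ≅ (Z/2750Z)^* ≅ Z/10Z × Z/100Z

The n-th cyclotomic polynomial Φ_2750(x) is the minimal polynomial of zeta_2750 over Q and has degree phi(2750) = 1000. So Q(zeta_2750) is a degree-1000 Galois extension with Galois group (Z/2750Z)^*. By CRT, (Z/2750Z)^* ≅ (Z/2Z)^* × (Z/125Z)^* × (Z/11Z)^*. Each prime-power unit group is (Z/2Z)^* ≅ trivial group (order 1); (Z/125Z)^* ≅ Z/100Z; (Z/11Z)^* ≅ Z/10Z. Hence Gal(Q(zeta_2750)/Q) ≅ Z/10Z × Z/100Z.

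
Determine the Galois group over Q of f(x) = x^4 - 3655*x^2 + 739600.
Gal(K/Q) = Z/2Z (cyclic of order 2)

f factors as (x^2 - 215)(x^2 - 3440), so the splitting field is K = Q(sqrt(215), sqrt(3440)). The squarefree part of 215 is 215 and the squarefree part of 3440 is also 215, so sqrt(215) and sqrt(3440) are both rational multiples of sqrt(215). Hence Q(sqrt(215)) = Q(sqrt(3440)) = Q(sqrt(215)), and the splitting field collapses to a single degree-2 extension with Galois group Z/2Z.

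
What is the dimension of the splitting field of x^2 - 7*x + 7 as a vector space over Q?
[K:Q] = 2

The discriminant of x^2 + (-7)*x + (7) is b^2 - 4c = 49 - (28) = 21. Since 21 is not a perfect square in Q, the polynomial is irreducible over Q. Its two roots generate a degree-2 extension, so [K:Q] = 2.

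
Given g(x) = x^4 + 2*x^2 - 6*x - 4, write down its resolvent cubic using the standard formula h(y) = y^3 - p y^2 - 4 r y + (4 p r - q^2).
h(y) = y^3 - 2*y^2 + 16*y - 68

Identify coefficients: p = 2, q = -6, r = -4.
Plug into h(y) = y^3 - p y^2 - 4 r y + (4 p r - q^2):
  h(y) = y^3 - (2) y^2 - 4*(-4) y + (4*(2)*(-4) - (-6)^2)
       = y^3 + (-2) y^2 + (16) y + (-68).
Simplifying: h(y) = y^3 - 2*y^2 + 16*y - 68.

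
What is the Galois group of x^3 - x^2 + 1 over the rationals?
Gal(K/Q) = S_3 (symmetric group of order 6)

Compute the discriminant of x^3 + (-1)*x^2 + (0)*x + (1): Δ = -23. Since Δ is not a rational square, the Galois group is not contained in A_3; it must be the full S_3 (irreducibility of the cubic rules out anything smaller).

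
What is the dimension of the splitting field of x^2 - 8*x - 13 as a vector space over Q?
[K:Q] = 2

The discriminant of x^2 + (-8)*x + (-13) is b^2 - 4c = 64 - (-52) = 116. Since 116 is not a perfect square in Q, the polynomial is irreducible over Q. Its two roots generate a degree-2 extension, so [K:Q] = 2.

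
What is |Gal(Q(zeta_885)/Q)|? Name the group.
|Gal(Q(zeta_885)/Q)| = phi(885) = 464; group ≅ (Z/885Z)^* ≅ Z/2Z × Z/4Z × Z/58Z

The n-th cyclotomic polynomial Φ_885(x) is the minimal polynomial of zeta_885 over Q and has degree phi(885) = 464. So Q(zeta_885) is a degree-464 Galois extension with Galois group (Z/885Z)^*. By CRT, (Z/885Z)^* ≅ (Z/3Z)^* × (Z/5Z)^* × (Z/59Z)^*. Each prime-power unit group is (Z/3Z)^* ≅ Z/2Z; (Z/5Z)^* ≅ Z/4Z; (Z/59Z)^* ≅ Z/58Z. Hence Gal(Q(zeta_885)/Q) ≅ Z/2Z × Z/4Z × Z/58Z.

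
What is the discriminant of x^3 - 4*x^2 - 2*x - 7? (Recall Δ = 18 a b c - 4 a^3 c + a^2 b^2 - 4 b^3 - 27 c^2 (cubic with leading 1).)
Δ = -4027

For x^3 + a x^2 + b x + c the discriminant is Δ = 18 a b c - 4 a^3 c + a^2 b^2 - 4 b^3 - 27 c^2.
Plug a = -4, b = -2, c = -7:
  18*(-4)*(-2)*(-7) - 4*(-4)^3*(-7) + (-4)^2*(-2)^2 - 4*(-2)^3 - 27*(-7)^2
  = -1008 + (-1792) + 64 + (32) + (-1323)
  = -4027.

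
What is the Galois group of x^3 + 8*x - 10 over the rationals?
Gal(K/Q) = S_3 (symmetric group of order 6)

Compute the discriminant of x^3 + (0)*x^2 + (8)*x + (-10): Δ = -4748. Since Δ is not a rational square, the Galois group is not contained in A_3; it must be the full S_3 (irreducibility of the cubic rules out anything smaller).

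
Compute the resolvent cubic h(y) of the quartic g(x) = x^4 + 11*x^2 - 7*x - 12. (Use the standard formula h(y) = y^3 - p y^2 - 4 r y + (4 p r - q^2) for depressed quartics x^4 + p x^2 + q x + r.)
h(y) = y^3 - 11*y^2 + 48*y - 577

Identify coefficients: p = 11, q = -7, r = -12.
Plug into h(y) = y^3 - p y^2 - 4 r y + (4 p r - q^2):
  h(y) = y^3 - (11) y^2 - 4*(-12) y + (4*(11)*(-12) - (-7)^2)
       = y^3 + (-11) y^2 + (48) y + (-577).
Simplifying: h(y) = y^3 - 11*y^2 + 48*y - 577.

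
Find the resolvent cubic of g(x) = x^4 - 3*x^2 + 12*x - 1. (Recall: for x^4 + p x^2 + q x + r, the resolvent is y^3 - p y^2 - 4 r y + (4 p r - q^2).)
h(y) = y^3 + 3*y^2 + 4*y - 132

Identify coefficients: p = -3, q = 12, r = -1.
Plug into h(y) = y^3 - p y^2 - 4 r y + (4 p r - q^2):
  h(y) = y^3 - (-3) y^2 - 4*(-1) y + (4*(-3)*(-1) - (12)^2)
       = y^3 + (3) y^2 + (4) y + (-132).
Simplifying: h(y) = y^3 + 3*y^2 + 4*y - 132.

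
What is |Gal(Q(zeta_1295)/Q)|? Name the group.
|Gal(Q(zeta_1295)/Q)| = phi(1295) = 864; group ≅ (Z/1295Z)^* ≅ Z/4Z × Z/6Z × Z/36Z

The n-th cyclotomic polynomial Φ_1295(x) is the minimal polynomial of zeta_1295 over Q and has degree phi(1295) = 864. So Q(zeta_1295) is a degree-864 Galois extension with Galois group (Z/1295Z)^*. By CRT, (Z/1295Z)^* ≅ (Z/5Z)^* × (Z/7Z)^* × (Z/37Z)^*. Each prime-power unit group is (Z/5Z)^* ≅ Z/4Z; (Z/7Z)^* ≅ Z/6Z; (Z/37Z)^* ≅ Z/36Z. Hence Gal(Q(zeta_1295)/Q) ≅ Z/4Z × Z/6Z × Z/36Z.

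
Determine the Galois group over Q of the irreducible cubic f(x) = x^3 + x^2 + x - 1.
Gal(K/Q) = S_3 (symmetric group of order 6)

Compute the discriminant of x^3 + (1)*x^2 + (1)*x + (-1): Δ = -44. Since Δ is not a rational square, the Galois group is not contained in A_3; it must be the full S_3 (irreducibility of the cubic rules out anything smaller).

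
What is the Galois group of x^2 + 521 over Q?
Gal(K/Q) = Z/2Z (cyclic of order 2)

x^2 + 521 is irreducible over Q since -521 is not a rational square. The splitting field Q(sqrt(-521)) has degree 2 over Q, and its unique nontrivial automorphism is sqrt(-521) ↦ -sqrt(-521). Hence Gal(Q(sqrt(-521))/Q) = Z/2Z.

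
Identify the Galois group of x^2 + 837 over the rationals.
Gal(K/Q) = Z/2Z (cyclic of order 2)

x^2 + 837 is irreducible over Q since -837 is not a rational square. The splitting field Q(sqrt(-837)) has degree 2 over Q, and its unique nontrivial automorphism is sqrt(-837) ↦ -sqrt(-837). Hence Gal(Q(sqrt(-837))/Q) = Z/2Z.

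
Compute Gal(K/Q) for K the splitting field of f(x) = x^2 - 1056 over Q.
Gal(K/Q) = Z/2Z (cyclic of order 2)

x^2 - 1056 is irreducible over Q since 1056 is not a rational square. The splitting field Q(sqrt(1056)) has degree 2 over Q, and its unique nontrivial automorphism is sqrt(1056) ↦ -sqrt(1056). Hence Gal(Q(sqrt(1056))/Q) = Z/2Z.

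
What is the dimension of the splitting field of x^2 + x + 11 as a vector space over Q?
[K:Q] = 2

The discriminant of x^2 + (1)*x + (11) is b^2 - 4c = 1 - (44) = -43. Since -43 is not a perfect square in Q, the polynomial is irreducible over Q. Its two roots generate a degree-2 extension, so [K:Q] = 2.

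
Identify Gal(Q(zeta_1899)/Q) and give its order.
|Gal(Q(zeta_1899)/Q)| = phi(1899) = 1260; group ≅ (Z/1899Z)^* ≅ Z/6Z × Z/210Z

The n-th cyclotomic polynomial Φ_1899(x) is the minimal polynomial of zeta_1899 over Q and has degree phi(1899) = 1260. So Q(zeta_1899) is a degree-1260 Galois extension with Galois group (Z/1899Z)^*. By CRT, (Z/1899Z)^* ≅ (Z/9Z)^* × (Z/211Z)^*. Each prime-power unit group is (Z/9Z)^* ≅ Z/6Z; (Z/211Z)^* ≅ Z/210Z. Hence Gal(Q(zeta_1899)/Q) ≅ Z/6Z × Z/210Z.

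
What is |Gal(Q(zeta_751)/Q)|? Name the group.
|Gal(Q(zeta_751)/Q)| = phi(751) = 750; group ≅ (Z/751Z)^* ≅ Z/750Z

The n-th cyclotomic polynomial Φ_751(x) is the minimal polynomial of zeta_751 over Q and has degree phi(751) = 750. So Q(zeta_751) is a degree-750 Galois extension with Galois group (Z/751Z)^*. (Z/751Z)^* is cyclic since 751 is an odd prime power (or 4). Hence Gal(Q(zeta_751)/Q) ≅ Z/750Z.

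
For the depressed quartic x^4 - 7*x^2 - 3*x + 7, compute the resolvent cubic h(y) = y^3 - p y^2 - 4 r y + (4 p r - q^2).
h(y) = y^3 + 7*y^2 - 28*y - 205

Identify coefficients: p = -7, q = -3, r = 7.
Plug into h(y) = y^3 - p y^2 - 4 r y + (4 p r - q^2):
  h(y) = y^3 - (-7) y^2 - 4*(7) y + (4*(-7)*(7) - (-3)^2)
       = y^3 + (7) y^2 + (-28) y + (-205).
Simplifying: h(y) = y^3 + 7*y^2 - 28*y - 205.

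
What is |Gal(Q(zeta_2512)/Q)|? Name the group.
|Gal(Q(zeta_2512)/Q)| = phi(2512) = 1248; group ≅ (Z/2512Z)^* ≅ Z/2Z × Z/4Z × Z/156Z

The n-th cyclotomic polynomial Φ_2512(x) is the minimal polynomial of zeta_2512 over Q and has degree phi(2512) = 1248. So Q(zeta_2512) is a degree-1248 Galois extension with Galois group (Z/2512Z)^*. By CRT, (Z/2512Z)^* ≅ (Z/16Z)^* × (Z/157Z)^*. Each prime-power unit group is (Z/16Z)^* ≅ Z/2Z × Z/4Z; (Z/157Z)^* ≅ Z/156Z. Hence Gal(Q(zeta_2512)/Q) ≅ Z/2Z × Z/4Z × Z/156Z.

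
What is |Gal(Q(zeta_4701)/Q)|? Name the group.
|Gal(Q(zeta_4701)/Q)| = phi(4701) = 3132; group ≅ (Z/4701Z)^* ≅ Z/2Z × Z/1566Z

The n-th cyclotomic polynomial Φ_4701(x) is the minimal polynomial of zeta_4701 over Q and has degree phi(4701) = 3132. So Q(zeta_4701) is a degree-3132 Galois extension with Galois group (Z/4701Z)^*. By CRT, (Z/4701Z)^* ≅ (Z/3Z)^* × (Z/1567Z)^*. Each prime-power unit group is (Z/3Z)^* ≅ Z/2Z; (Z/1567Z)^* ≅ Z/1566Z. Hence Gal(Q(zeta_4701)/Q) ≅ Z/2Z × Z/1566Z.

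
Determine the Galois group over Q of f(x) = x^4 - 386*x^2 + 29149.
Gal(K/Q) = V_4 (Klein four-group, Z/2Z × Z/2Z)

f factors as (x^2 - 103)(x^2 - 283), so the splitting field is K = Q(sqrt(103), sqrt(283)). The elements 103, 283, 29149 are all non-squares in Q, so sqrt(103) and sqrt(283) generate independent quadratic extensions. Thus [K:Q] = 4 and Gal(K/Q) is generated by the two order-2 automorphisms sqrt(103) ↦ -sqrt(103) and sqrt(283) ↦ -sqrt(283), giving V_4.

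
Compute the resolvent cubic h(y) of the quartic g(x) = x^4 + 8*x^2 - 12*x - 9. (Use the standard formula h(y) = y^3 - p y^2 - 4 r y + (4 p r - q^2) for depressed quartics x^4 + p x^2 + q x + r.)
h(y) = y^3 - 8*y^2 + 36*y - 432

Identify coefficients: p = 8, q = -12, r = -9.
Plug into h(y) = y^3 - p y^2 - 4 r y + (4 p r - q^2):
  h(y) = y^3 - (8) y^2 - 4*(-9) y + (4*(8)*(-9) - (-12)^2)
       = y^3 + (-8) y^2 + (36) y + (-432).
Simplifying: h(y) = y^3 - 8*y^2 + 36*y - 432.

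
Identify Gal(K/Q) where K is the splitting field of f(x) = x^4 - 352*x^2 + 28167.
Gal(K/Q) = V_4 (Klein four-group, Z/2Z × Z/2Z)

f factors as (x^2 - 229)(x^2 - 123), so the splitting field is K = Q(sqrt(229), sqrt(123)). The elements 229, 123, 28167 are all non-squares in Q, so sqrt(229) and sqrt(123) generate independent quadratic extensions. Thus [K:Q] = 4 and Gal(K/Q) is generated by the two order-2 automorphisms sqrt(229) ↦ -sqrt(229) and sqrt(123) ↦ -sqrt(123), giving V_4.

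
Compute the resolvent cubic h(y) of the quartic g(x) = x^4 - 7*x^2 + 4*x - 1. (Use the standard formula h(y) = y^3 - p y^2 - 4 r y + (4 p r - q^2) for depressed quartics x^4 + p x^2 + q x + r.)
h(y) = y^3 + 7*y^2 + 4*y + 12

Identify coefficients: p = -7, q = 4, r = -1.
Plug into h(y) = y^3 - p y^2 - 4 r y + (4 p r - q^2):
  h(y) = y^3 - (-7) y^2 - 4*(-1) y + (4*(-7)*(-1) - (4)^2)
       = y^3 + (7) y^2 + (4) y + (12).
Simplifying: h(y) = y^3 + 7*y^2 + 4*y + 12.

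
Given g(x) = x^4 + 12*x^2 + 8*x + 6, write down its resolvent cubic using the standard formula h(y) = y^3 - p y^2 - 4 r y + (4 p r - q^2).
h(y) = y^3 - 12*y^2 - 24*y + 224

Identify coefficients: p = 12, q = 8, r = 6.
Plug into h(y) = y^3 - p y^2 - 4 r y + (4 p r - q^2):
  h(y) = y^3 - (12) y^2 - 4*(6) y + (4*(12)*(6) - (8)^2)
       = y^3 + (-12) y^2 + (-24) y + (224).
Simplifying: h(y) = y^3 - 12*y^2 - 24*y + 224.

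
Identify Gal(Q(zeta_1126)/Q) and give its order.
|Gal(Q(zeta_1126)/Q)| = phi(1126) = 562; group ≅ (Z/1126Z)^* ≅ Z/562Z

The n-th cyclotomic polynomial Φ_1126(x) is the minimal polynomial of zeta_1126 over Q and has degree phi(1126) = 562. So Q(zeta_1126) is a degree-562 Galois extension with Galois group (Z/1126Z)^*. By CRT, (Z/1126Z)^* ≅ (Z/2Z)^* × (Z/563Z)^*. Each prime-power unit group is (Z/2Z)^* ≅ trivial group (order 1); (Z/563Z)^* ≅ Z/562Z. Hence Gal(Q(zeta_1126)/Q) ≅ Z/562Z.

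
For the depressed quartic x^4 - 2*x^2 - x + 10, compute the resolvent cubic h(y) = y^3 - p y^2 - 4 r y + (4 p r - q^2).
h(y) = y^3 + 2*y^2 - 40*y - 81

Identify coefficients: p = -2, q = -1, r = 10.
Plug into h(y) = y^3 - p y^2 - 4 r y + (4 p r - q^2):
  h(y) = y^3 - (-2) y^2 - 4*(10) y + (4*(-2)*(10) - (-1)^2)
       = y^3 + (2) y^2 + (-40) y + (-81).
Simplifying: h(y) = y^3 + 2*y^2 - 40*y - 81.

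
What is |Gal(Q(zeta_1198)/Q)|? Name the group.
|Gal(Q(zeta_1198)/Q)| = phi(1198) = 598; group ≅ (Z/1198Z)^* ≅ Z/598Z

The n-th cyclotomic polynomial Φ_1198(x) is the minimal polynomial of zeta_1198 over Q and has degree phi(1198) = 598. So Q(zeta_1198) is a degree-598 Galois extension with Galois group (Z/1198Z)^*. By CRT, (Z/1198Z)^* ≅ (Z/2Z)^* × (Z/599Z)^*. Each prime-power unit group is (Z/2Z)^* ≅ trivial group (order 1); (Z/599Z)^* ≅ Z/598Z. Hence Gal(Q(zeta_1198)/Q) ≅ Z/598Z.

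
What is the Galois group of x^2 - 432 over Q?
Gal(K/Q) = Z/2Z (cyclic of order 2)

x^2 - 432 is irreducible over Q since 432 is not a rational square. The splitting field Q(sqrt(432)) has degree 2 over Q, and its unique nontrivial automorphism is sqrt(432) ↦ -sqrt(432). Hence Gal(Q(sqrt(432))/Q) = Z/2Z.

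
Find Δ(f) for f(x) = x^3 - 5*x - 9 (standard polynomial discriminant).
Δ = -1687

For a depressed cubic x^3 + p x + q the discriminant is Δ = -4 p^3 - 27 q^2 = -4*(-5)^3 - 27*(-9)^2 = 500 - 2187 = -1687.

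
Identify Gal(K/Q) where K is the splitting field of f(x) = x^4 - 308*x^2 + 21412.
Gal(K/Q) = V_4 (Klein four-group, Z/2Z × Z/2Z)

f factors as (x^2 - 106)(x^2 - 202), so the splitting field is K = Q(sqrt(106), sqrt(202)). The elements 106, 202, 21412 are all non-squares in Q, so sqrt(106) and sqrt(202) generate independent quadratic extensions. Thus [K:Q] = 4 and Gal(K/Q) is generated by the two order-2 automorphisms sqrt(106) ↦ -sqrt(106) and sqrt(202) ↦ -sqrt(202), giving V_4.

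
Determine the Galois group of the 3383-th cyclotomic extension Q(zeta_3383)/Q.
|Gal(Q(zeta_3383)/Q)| = phi(3383) = 3168; group ≅ (Z/3383Z)^* ≅ Z/16Z × Z/198Z

The n-th cyclotomic polynomial Φ_3383(x) is the minimal polynomial of zeta_3383 over Q and has degree phi(3383) = 3168. So Q(zeta_3383) is a degree-3168 Galois extension with Galois group (Z/3383Z)^*. By CRT, (Z/3383Z)^* ≅ (Z/17Z)^* × (Z/199Z)^*. Each prime-power unit group is (Z/17Z)^* ≅ Z/16Z; (Z/199Z)^* ≅ Z/198Z. Hence Gal(Q(zeta_3383)/Q) ≅ Z/16Z × Z/198Z.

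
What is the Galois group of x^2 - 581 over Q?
Gal(K/Q) = Z/2Z (cyclic of order 2)

x^2 - 581 is irreducible over Q since 581 is not a rational square. The splitting field Q(sqrt(581)) has degree 2 over Q, and its unique nontrivial automorphism is sqrt(581) ↦ -sqrt(581). Hence Gal(Q(sqrt(581))/Q) = Z/2Z.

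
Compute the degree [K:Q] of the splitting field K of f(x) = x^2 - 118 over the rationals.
[K:Q] = 2

The polynomial x^2 - 118 is irreducible over Q since 118 is not a perfect square. Its splitting field is Q(sqrt(118)), which has degree 2 over Q.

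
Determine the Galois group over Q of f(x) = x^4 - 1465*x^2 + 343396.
Gal(K/Q) = Z/2Z (cyclic of order 2)

f factors as (x^2 - 293)(x^2 - 1172), so the splitting field is K = Q(sqrt(293), sqrt(1172)). The squarefree part of 293 is 293 and the squarefree part of 1172 is also 293, so sqrt(293) and sqrt(1172) are both rational multiples of sqrt(293). Hence Q(sqrt(293)) = Q(sqrt(1172)) = Q(sqrt(293)), and the splitting field collapses to a single degree-2 extension with Galois group Z/2Z.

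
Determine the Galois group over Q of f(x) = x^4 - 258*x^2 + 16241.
Gal(K/Q) = V_4 (Klein four-group, Z/2Z × Z/2Z)

f factors as (x^2 - 109)(x^2 - 149), so the splitting field is K = Q(sqrt(109), sqrt(149)). The elements 109, 149, 16241 are all non-squares in Q, so sqrt(109) and sqrt(149) generate independent quadratic extensions. Thus [K:Q] = 4 and Gal(K/Q) is generated by the two order-2 automorphisms sqrt(109) ↦ -sqrt(109) and sqrt(149) ↦ -sqrt(149), giving V_4.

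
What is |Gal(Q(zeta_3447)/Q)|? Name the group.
|Gal(Q(zeta_3447)/Q)| = phi(3447) = 2292; group ≅ (Z/3447Z)^* ≅ Z/6Z × Z/382Z

The n-th cyclotomic polynomial Φ_3447(x) is the minimal polynomial of zeta_3447 over Q and has degree phi(3447) = 2292. So Q(zeta_3447) is a degree-2292 Galois extension with Galois group (Z/3447Z)^*. By CRT, (Z/3447Z)^* ≅ (Z/9Z)^* × (Z/383Z)^*. Each prime-power unit group is (Z/9Z)^* ≅ Z/6Z; (Z/383Z)^* ≅ Z/382Z. Hence Gal(Q(zeta_3447)/Q) ≅ Z/6Z × Z/382Z.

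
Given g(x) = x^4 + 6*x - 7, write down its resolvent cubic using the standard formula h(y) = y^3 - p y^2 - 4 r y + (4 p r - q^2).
h(y) = y^3 + 28*y - 36

Identify coefficients: p = 0, q = 6, r = -7.
Plug into h(y) = y^3 - p y^2 - 4 r y + (4 p r - q^2):
  h(y) = y^3 - (0) y^2 - 4*(-7) y + (4*(0)*(-7) - (6)^2)
       = y^3 + (0) y^2 + (28) y + (-36).
Simplifying: h(y) = y^3 + 28*y - 36.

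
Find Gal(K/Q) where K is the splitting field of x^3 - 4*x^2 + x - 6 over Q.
Gal(K/Q) = S_3 (symmetric group of order 6)

Compute the discriminant of x^3 + (-4)*x^2 + (1)*x + (-6): Δ = -2064. Since Δ is not a rational square, the Galois group is not contained in A_3; it must be the full S_3 (irreducibility of the cubic rules out anything smaller).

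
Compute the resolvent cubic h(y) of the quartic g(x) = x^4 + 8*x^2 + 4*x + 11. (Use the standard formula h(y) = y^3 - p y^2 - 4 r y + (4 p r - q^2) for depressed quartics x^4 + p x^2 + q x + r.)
h(y) = y^3 - 8*y^2 - 44*y + 336

Identify coefficients: p = 8, q = 4, r = 11.
Plug into h(y) = y^3 - p y^2 - 4 r y + (4 p r - q^2):
  h(y) = y^3 - (8) y^2 - 4*(11) y + (4*(8)*(11) - (4)^2)
       = y^3 + (-8) y^2 + (-44) y + (336).
Simplifying: h(y) = y^3 - 8*y^2 - 44*y + 336.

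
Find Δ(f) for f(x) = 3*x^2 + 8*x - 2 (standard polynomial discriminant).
Δ = 88

For a quadratic a x^2 + b x + c the discriminant is Δ = b^2 - 4ac = (8)^2 - 4*(3)*(-2) = 64 - (-24) = 88.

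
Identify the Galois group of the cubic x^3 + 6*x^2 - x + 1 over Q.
Gal(K/Q) = S_3 (symmetric group of order 6)

Compute the discriminant of x^3 + (6)*x^2 + (-1)*x + (1): Δ = -959. Since Δ is not a rational square, the Galois group is not contained in A_3; it must be the full S_3 (irreducibility of the cubic rules out anything smaller).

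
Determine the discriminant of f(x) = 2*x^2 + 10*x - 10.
Δ = 180

For a quadratic a x^2 + b x + c the discriminant is Δ = b^2 - 4ac = (10)^2 - 4*(2)*(-10) = 100 - (-80) = 180.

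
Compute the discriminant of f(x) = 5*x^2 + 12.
Δ = -240

For a quadratic a x^2 + b x + c the discriminant is Δ = b^2 - 4ac = (0)^2 - 4*(5)*(12) = 0 - (240) = -240.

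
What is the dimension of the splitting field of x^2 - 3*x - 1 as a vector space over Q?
[K:Q] = 2

The discriminant of x^2 + (-3)*x + (-1) is b^2 - 4c = 9 - (-4) = 13. Since 13 is not a perfect square in Q, the polynomial is irreducible over Q. Its two roots generate a degree-2 extension, so [K:Q] = 2.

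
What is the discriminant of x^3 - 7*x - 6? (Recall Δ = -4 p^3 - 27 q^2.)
Δ = 400

For a depressed cubic x^3 + p x + q the discriminant is Δ = -4 p^3 - 27 q^2 = -4*(-7)^3 - 27*(-6)^2 = 1372 - 972 = 400.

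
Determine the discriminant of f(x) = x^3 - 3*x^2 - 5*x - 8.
Δ = -4027

For x^3 + a x^2 + b x + c the discriminant is Δ = 18 a b c - 4 a^3 c + a^2 b^2 - 4 b^3 - 27 c^2.
Plug a = -3, b = -5, c = -8:
  18*(-3)*(-5)*(-8) - 4*(-3)^3*(-8) + (-3)^2*(-5)^2 - 4*(-5)^3 - 27*(-8)^2
  = -2160 + (-864) + 225 + (500) + (-1728)
  = -4027.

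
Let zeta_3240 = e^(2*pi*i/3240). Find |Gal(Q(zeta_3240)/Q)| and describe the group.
|Gal(Q(zeta_3240)/Q)| = phi(3240) = 864; group ≅ (Z/3240Z)^* ≅ Z/2Z × Z/2Z × Z/4Z × Z/54Z

The n-th cyclotomic polynomial Φ_3240(x) is the minimal polynomial of zeta_3240 over Q and has degree phi(3240) = 864. So Q(zeta_3240) is a degree-864 Galois extension with Galois group (Z/3240Z)^*. By CRT, (Z/3240Z)^* ≅ (Z/8Z)^* × (Z/81Z)^* × (Z/5Z)^*. Each prime-power unit group is (Z/8Z)^* ≅ Z/2Z × Z/2Z; (Z/81Z)^* ≅ Z/54Z; (Z/5Z)^* ≅ Z/4Z. Hence Gal(Q(zeta_3240)/Q) ≅ Z/2Z × Z/2Z × Z/4Z × Z/54Z.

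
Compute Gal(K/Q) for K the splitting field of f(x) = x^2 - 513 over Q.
Gal(K/Q) = Z/2Z (cyclic of order 2)

x^2 - 513 is irreducible over Q since 513 is not a rational square. The splitting field Q(sqrt(513)) has degree 2 over Q, and its unique nontrivial automorphism is sqrt(513) ↦ -sqrt(513). Hence Gal(Q(sqrt(513))/Q) = Z/2Z.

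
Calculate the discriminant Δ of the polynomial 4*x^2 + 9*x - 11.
Δ = 257

For a quadratic a x^2 + b x + c the discriminant is Δ = b^2 - 4ac = (9)^2 - 4*(4)*(-11) = 81 - (-176) = 257.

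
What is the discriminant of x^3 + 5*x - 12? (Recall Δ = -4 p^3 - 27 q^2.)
Δ = -4388

For a depressed cubic x^3 + p x + q the discriminant is Δ = -4 p^3 - 27 q^2 = -4*(5)^3 - 27*(-12)^2 = -500 - 3888 = -4388.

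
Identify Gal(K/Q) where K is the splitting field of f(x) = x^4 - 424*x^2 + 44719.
Gal(K/Q) = V_4 (Klein four-group, Z/2Z × Z/2Z)

f factors as (x^2 - 197)(x^2 - 227), so the splitting field is K = Q(sqrt(197), sqrt(227)). The elements 197, 227, 44719 are all non-squares in Q, so sqrt(197) and sqrt(227) generate independent quadratic extensions. Thus [K:Q] = 4 and Gal(K/Q) is generated by the two order-2 automorphisms sqrt(197) ↦ -sqrt(197) and sqrt(227) ↦ -sqrt(227), giving V_4.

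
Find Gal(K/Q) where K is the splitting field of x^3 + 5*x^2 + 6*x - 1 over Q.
Gal(K/Q) = S_3 (symmetric group of order 6)

Compute the discriminant of x^3 + (5)*x^2 + (6)*x + (-1): Δ = -31. Since Δ is not a rational square, the Galois group is not contained in A_3; it must be the full S_3 (irreducibility of the cubic rules out anything smaller).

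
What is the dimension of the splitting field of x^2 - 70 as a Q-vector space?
[K:Q] = 2

The polynomial x^2 - 70 is irreducible over Q since 70 is not a perfect square. Its splitting field is Q(sqrt(70)), which has degree 2 over Q.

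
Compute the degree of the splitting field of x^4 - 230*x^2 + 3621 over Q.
[K:Q] = 4

f factors as (x^2 - 213)(x^2 - 17); the splitting field is K = Q(sqrt(213), sqrt(17)). Since 213, 17, and 3621 are all non-squares in Q, the three subfields Q(sqrt(213)), Q(sqrt(17)), Q(sqrt(3621)) are distinct degree-2 extensions, so [K:Q] = 4 (Klein four Galois group).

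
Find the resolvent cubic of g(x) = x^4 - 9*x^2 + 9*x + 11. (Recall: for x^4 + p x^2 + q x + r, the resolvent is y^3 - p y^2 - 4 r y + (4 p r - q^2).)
h(y) = y^3 + 9*y^2 - 44*y - 477

Identify coefficients: p = -9, q = 9, r = 11.
Plug into h(y) = y^3 - p y^2 - 4 r y + (4 p r - q^2):
  h(y) = y^3 - (-9) y^2 - 4*(11) y + (4*(-9)*(11) - (9)^2)
       = y^3 + (9) y^2 + (-44) y + (-477).
Simplifying: h(y) = y^3 + 9*y^2 - 44*y - 477.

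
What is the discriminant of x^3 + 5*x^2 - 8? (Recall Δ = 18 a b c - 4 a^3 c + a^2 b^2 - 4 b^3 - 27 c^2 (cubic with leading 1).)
Δ = 2272

For x^3 + a x^2 + b x + c the discriminant is Δ = 18 a b c - 4 a^3 c + a^2 b^2 - 4 b^3 - 27 c^2.
Plug a = 5, b = 0, c = -8:
  18*(5)*(0)*(-8) - 4*(5)^3*(-8) + (5)^2*(0)^2 - 4*(0)^3 - 27*(-8)^2
  = 0 + (4000) + 0 + (0) + (-1728)
  = 2272.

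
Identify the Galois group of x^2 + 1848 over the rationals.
Gal(K/Q) = Z/2Z (cyclic of order 2)

x^2 + 1848 is irreducible over Q since -1848 is not a rational square. The splitting field Q(sqrt(-1848)) has degree 2 over Q, and its unique nontrivial automorphism is sqrt(-1848) ↦ -sqrt(-1848). Hence Gal(Q(sqrt(-1848))/Q) = Z/2Z.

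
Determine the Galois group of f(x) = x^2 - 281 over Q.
Gal(K/Q) = Z/2Z (cyclic of order 2)

x^2 - 281 is irreducible over Q since 281 is not a rational square. The splitting field Q(sqrt(281)) has degree 2 over Q, and its unique nontrivial automorphism is sqrt(281) ↦ -sqrt(281). Hence Gal(Q(sqrt(281))/Q) = Z/2Z.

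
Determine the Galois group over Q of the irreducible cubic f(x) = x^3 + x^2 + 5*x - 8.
Gal(K/Q) = S_3 (symmetric group of order 6)

Compute the discriminant of x^3 + (1)*x^2 + (5)*x + (-8): Δ = -2891. Since Δ is not a rational square, the Galois group is not contained in A_3; it must be the full S_3 (irreducibility of the cubic rules out anything smaller).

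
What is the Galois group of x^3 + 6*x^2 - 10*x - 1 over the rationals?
Gal(K/Q) = S_3 (symmetric group of order 6)

Compute the discriminant of x^3 + (6)*x^2 + (-10)*x + (-1): Δ = 9517. Since Δ is not a rational square, the Galois group is not contained in A_3; it must be the full S_3 (irreducibility of the cubic rules out anything smaller).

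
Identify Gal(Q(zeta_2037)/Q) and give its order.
|Gal(Q(zeta_2037)/Q)| = phi(2037) = 1152; group ≅ (Z/2037Z)^* ≅ Z/2Z × Z/6Z × Z/96Z

The n-th cyclotomic polynomial Φ_2037(x) is the minimal polynomial of zeta_2037 over Q and has degree phi(2037) = 1152. So Q(zeta_2037) is a degree-1152 Galois extension with Galois group (Z/2037Z)^*. By CRT, (Z/2037Z)^* ≅ (Z/3Z)^* × (Z/7Z)^* × (Z/97Z)^*. Each prime-power unit group is (Z/3Z)^* ≅ Z/2Z; (Z/7Z)^* ≅ Z/6Z; (Z/97Z)^* ≅ Z/96Z. Hence Gal(Q(zeta_2037)/Q) ≅ Z/2Z × Z/6Z × Z/96Z.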